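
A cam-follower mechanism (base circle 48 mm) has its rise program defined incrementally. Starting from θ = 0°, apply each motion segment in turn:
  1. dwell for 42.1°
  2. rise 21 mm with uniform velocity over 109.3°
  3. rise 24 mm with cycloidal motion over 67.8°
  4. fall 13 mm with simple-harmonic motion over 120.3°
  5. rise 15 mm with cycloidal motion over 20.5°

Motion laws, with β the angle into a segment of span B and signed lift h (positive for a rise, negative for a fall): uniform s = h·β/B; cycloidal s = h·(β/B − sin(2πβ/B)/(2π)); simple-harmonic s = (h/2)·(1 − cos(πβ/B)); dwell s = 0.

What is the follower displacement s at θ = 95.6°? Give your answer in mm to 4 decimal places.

seg 1 [0°–42.1°] dwell: s stays 0.0000
seg 2 [42.1°–151.4°] uniform, h=21: θ=95.6° here. β=53.5, B=109.3. 21·53.5/109.3 = 10.2790 → s = 10.2790

10.2790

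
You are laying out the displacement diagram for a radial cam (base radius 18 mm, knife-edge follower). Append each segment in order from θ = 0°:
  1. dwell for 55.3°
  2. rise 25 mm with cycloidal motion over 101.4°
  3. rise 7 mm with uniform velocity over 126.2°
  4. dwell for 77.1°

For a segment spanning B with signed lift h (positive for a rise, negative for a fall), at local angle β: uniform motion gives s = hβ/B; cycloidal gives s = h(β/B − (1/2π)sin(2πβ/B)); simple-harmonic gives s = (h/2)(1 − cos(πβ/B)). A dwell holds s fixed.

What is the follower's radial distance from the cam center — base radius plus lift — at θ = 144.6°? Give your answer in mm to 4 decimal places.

seg 1 [0°–55.3°] dwell: s stays 0.0000
seg 2 [55.3°–156.7°] cycloidal, h=25: θ=144.6° here. β=89.3, B=101.4. 25·(0.8807 − sin(2π·0.8807)/(2π)) = 24.7282 → s = 24.7282
radial distance = base radius + s = 18 + 24.7282 = 42.7282

42.7282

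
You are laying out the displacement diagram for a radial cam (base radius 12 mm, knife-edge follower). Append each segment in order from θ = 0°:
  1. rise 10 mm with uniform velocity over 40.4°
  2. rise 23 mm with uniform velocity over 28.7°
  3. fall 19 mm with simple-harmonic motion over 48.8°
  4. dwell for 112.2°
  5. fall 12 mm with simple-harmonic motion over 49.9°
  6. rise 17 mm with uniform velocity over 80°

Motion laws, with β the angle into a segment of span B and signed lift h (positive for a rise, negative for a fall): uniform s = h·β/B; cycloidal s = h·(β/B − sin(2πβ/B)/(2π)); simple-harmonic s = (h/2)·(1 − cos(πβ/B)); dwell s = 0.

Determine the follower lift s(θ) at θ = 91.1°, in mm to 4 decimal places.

seg 1 [0°–40.4°] uniform, h=10: full span → s += 10 → s = 10.0000
seg 2 [40.4°–69.1°] uniform, h=23: full span → s += 23 → s = 33.0000
seg 3 [69.1°–117.9°] simple-harmonic, h=-19: θ=91.1° here. β=22, B=48.8. -19/2·(1 − cos(π·0.4508)) = -8.0380 → s = 24.9620

24.9620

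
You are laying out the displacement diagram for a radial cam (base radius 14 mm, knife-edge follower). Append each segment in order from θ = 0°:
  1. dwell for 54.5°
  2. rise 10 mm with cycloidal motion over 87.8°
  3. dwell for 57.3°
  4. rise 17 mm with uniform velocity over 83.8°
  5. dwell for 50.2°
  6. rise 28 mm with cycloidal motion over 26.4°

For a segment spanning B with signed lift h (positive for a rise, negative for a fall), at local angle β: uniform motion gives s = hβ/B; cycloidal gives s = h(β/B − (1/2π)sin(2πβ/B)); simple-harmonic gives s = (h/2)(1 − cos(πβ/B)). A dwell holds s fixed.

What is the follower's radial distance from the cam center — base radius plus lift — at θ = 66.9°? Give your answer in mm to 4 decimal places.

seg 1 [0°–54.5°] dwell: s stays 0.0000
seg 2 [54.5°–142.3°] cycloidal, h=10: θ=66.9° here. β=12.4, B=87.8. 10·(0.1412 − sin(2π·0.1412)/(2π)) = 0.1782 → s = 0.1782
radial distance = base radius + s = 14 + 0.1782 = 14.1782

14.1782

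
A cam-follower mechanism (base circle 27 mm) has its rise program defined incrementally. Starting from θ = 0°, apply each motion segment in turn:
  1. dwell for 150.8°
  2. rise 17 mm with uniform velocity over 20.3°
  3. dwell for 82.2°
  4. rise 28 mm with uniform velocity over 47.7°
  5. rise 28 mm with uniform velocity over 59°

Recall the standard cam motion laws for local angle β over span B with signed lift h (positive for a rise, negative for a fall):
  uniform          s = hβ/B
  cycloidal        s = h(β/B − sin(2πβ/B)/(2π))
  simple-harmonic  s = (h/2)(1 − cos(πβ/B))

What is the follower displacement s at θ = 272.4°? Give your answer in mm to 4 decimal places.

seg 1 [0°–150.8°] dwell: s stays 0.0000
seg 2 [150.8°–171.1°] uniform, h=17: full span → s += 17 → s = 17.0000
seg 3 [171.1°–253.3°] dwell: s stays 17.0000
seg 4 [253.3°–301°] uniform, h=28: θ=272.4° here. β=19.1, B=47.7. 28·19.1/47.7 = 11.2117 → s = 28.2117

28.2117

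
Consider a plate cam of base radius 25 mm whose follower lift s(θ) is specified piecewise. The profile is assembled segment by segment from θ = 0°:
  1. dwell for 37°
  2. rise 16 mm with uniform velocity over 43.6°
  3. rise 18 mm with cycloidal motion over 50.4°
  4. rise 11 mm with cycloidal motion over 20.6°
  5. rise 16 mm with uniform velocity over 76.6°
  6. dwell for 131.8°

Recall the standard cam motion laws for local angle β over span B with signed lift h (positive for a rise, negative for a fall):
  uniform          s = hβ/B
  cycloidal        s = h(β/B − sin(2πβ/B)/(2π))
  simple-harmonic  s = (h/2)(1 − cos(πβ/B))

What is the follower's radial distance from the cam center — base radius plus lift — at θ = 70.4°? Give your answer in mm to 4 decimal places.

seg 1 [0°–37°] dwell: s stays 0.0000
seg 2 [37°–80.6°] uniform, h=16: θ=70.4° here. β=33.4, B=43.6. 16·33.4/43.6 = 12.2569 → s = 12.2569
radial distance = base radius + s = 25 + 12.2569 = 37.2569

37.2569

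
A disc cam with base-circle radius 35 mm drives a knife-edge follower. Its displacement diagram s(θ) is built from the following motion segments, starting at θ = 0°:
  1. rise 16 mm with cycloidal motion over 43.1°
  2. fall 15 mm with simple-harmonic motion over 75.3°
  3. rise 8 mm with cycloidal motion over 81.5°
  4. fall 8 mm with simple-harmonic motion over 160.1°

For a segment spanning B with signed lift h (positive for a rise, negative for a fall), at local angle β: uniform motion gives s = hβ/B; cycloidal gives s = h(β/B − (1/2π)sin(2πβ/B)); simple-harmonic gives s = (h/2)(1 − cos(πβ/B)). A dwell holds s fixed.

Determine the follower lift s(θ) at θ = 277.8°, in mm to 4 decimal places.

seg 1 [0°–43.1°] cycloidal, h=16: full span → s += 16 → s = 16.0000
seg 2 [43.1°–118.4°] simple-harmonic, h=-15: full span → s += -15 → s = 1.0000
seg 3 [118.4°–199.9°] cycloidal, h=8: full span → s += 8 → s = 9.0000
seg 4 [199.9°–360°] simple-harmonic, h=-8: θ=277.8° here. β=77.9, B=160.1. -8/2·(1 − cos(π·0.4866)) = -3.8313 → s = 5.1687

5.1687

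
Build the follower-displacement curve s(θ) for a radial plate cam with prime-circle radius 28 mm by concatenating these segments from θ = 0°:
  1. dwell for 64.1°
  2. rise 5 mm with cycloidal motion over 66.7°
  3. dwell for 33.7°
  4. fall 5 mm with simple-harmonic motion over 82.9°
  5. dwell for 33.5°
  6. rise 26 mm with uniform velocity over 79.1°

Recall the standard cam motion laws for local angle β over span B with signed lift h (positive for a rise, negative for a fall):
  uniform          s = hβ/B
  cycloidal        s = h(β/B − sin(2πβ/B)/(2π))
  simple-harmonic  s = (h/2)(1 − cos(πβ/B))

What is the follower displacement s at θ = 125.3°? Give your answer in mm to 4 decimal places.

seg 1 [0°–64.1°] dwell: s stays 0.0000
seg 2 [64.1°–130.8°] cycloidal, h=5: θ=125.3° here. β=61.2, B=66.7. 5·(0.9175 − sin(2π·0.9175)/(2π)) = 4.9818 → s = 4.9818

4.9818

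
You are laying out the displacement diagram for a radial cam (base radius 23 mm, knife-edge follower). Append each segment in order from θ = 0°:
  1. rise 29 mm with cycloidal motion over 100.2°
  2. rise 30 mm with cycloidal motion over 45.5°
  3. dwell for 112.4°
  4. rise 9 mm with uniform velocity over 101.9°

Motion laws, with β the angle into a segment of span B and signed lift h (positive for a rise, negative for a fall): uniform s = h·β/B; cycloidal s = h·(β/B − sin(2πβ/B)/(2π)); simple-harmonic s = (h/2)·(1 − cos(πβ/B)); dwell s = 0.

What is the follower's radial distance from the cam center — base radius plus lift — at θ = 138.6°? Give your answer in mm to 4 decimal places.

seg 1 [0°–100.2°] cycloidal, h=29: full span → s += 29 → s = 29.0000
seg 2 [100.2°–145.7°] cycloidal, h=30: θ=138.6° here. β=38.4, B=45.5. 30·(0.8440 − sin(2π·0.8440)/(2π)) = 29.2852 → s = 58.2852
radial distance = base radius + s = 23 + 58.2852 = 81.2852

81.2852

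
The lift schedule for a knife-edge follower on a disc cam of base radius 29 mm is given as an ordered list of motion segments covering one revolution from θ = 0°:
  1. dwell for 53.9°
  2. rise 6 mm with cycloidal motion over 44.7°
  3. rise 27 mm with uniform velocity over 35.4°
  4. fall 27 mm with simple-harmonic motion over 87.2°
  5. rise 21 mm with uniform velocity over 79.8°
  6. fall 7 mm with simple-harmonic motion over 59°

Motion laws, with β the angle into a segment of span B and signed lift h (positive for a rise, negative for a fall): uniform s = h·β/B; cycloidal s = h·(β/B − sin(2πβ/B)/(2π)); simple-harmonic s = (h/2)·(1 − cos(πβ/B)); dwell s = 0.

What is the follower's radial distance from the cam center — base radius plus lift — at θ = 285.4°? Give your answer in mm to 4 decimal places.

seg 1 [0°–53.9°] dwell: s stays 0.0000
seg 2 [53.9°–98.6°] cycloidal, h=6: full span → s += 6 → s = 6.0000
seg 3 [98.6°–134°] uniform, h=27: full span → s += 27 → s = 33.0000
seg 4 [134°–221.2°] simple-harmonic, h=-27: full span → s += -27 → s = 6.0000
seg 5 [221.2°–301°] uniform, h=21: θ=285.4° here. β=64.2, B=79.8. 21·64.2/79.8 = 16.8947 → s = 22.8947
radial distance = base radius + s = 29 + 22.8947 = 51.8947

51.8947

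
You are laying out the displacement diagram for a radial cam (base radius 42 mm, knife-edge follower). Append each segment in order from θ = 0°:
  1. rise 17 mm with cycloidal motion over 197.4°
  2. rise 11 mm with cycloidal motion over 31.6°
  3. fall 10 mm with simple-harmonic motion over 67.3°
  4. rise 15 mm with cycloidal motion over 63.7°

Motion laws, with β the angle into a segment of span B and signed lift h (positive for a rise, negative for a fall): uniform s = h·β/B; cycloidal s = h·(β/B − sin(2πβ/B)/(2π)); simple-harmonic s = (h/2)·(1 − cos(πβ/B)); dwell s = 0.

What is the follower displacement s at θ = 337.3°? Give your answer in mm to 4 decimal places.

seg 1 [0°–197.4°] cycloidal, h=17: full span → s += 17 → s = 17.0000
seg 2 [197.4°–229°] cycloidal, h=11: full span → s += 11 → s = 28.0000
seg 3 [229°–296.3°] simple-harmonic, h=-10: full span → s += -10 → s = 18.0000
seg 4 [296.3°–360°] cycloidal, h=15: θ=337.3° here. β=41, B=63.7. 15·(0.6436 − sin(2π·0.6436)/(2π)) = 11.5284 → s = 29.5284

29.5284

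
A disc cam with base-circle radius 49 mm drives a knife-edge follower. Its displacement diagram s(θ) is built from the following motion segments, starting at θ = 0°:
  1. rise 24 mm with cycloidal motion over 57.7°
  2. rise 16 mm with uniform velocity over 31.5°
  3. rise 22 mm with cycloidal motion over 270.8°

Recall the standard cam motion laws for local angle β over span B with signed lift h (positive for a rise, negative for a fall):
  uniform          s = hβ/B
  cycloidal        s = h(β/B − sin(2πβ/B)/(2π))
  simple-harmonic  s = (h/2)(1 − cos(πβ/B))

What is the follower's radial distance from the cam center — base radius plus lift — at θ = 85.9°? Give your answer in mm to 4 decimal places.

seg 1 [0°–57.7°] cycloidal, h=24: full span → s += 24 → s = 24.0000
seg 2 [57.7°–89.2°] uniform, h=16: θ=85.9° here. β=28.2, B=31.5. 16·28.2/31.5 = 14.3238 → s = 38.3238
radial distance = base radius + s = 49 + 38.3238 = 87.3238

87.3238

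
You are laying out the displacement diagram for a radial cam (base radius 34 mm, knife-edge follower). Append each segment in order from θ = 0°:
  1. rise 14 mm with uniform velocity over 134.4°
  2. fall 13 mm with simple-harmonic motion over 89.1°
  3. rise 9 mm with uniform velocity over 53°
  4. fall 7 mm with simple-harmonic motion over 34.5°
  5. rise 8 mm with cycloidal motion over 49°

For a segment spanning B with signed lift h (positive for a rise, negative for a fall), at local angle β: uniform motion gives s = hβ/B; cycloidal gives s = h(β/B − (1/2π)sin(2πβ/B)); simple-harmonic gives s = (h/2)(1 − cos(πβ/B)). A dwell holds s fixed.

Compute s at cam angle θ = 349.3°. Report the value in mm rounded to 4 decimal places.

seg 1 [0°–134.4°] uniform, h=14: full span → s += 14 → s = 14.0000
seg 2 [134.4°–223.5°] simple-harmonic, h=-13: full span → s += -13 → s = 1.0000
seg 3 [223.5°–276.5°] uniform, h=9: full span → s += 9 → s = 10.0000
seg 4 [276.5°–311°] simple-harmonic, h=-7: full span → s += -7 → s = 3.0000
seg 5 [311°–360°] cycloidal, h=8: θ=349.3° here. β=38.3, B=49. 8·(0.7816 − sin(2π·0.7816)/(2π)) = 7.5012 → s = 10.5012

10.5012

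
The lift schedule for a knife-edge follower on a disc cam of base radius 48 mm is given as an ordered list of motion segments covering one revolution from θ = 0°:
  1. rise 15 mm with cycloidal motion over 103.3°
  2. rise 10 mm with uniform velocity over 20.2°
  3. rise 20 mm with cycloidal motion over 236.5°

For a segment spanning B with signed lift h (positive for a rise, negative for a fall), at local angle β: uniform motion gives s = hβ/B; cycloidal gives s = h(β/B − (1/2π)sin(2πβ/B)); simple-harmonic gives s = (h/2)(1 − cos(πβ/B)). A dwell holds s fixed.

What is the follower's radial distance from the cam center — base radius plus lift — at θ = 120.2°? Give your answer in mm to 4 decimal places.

seg 1 [0°–103.3°] cycloidal, h=15: full span → s += 15 → s = 15.0000
seg 2 [103.3°–123.5°] uniform, h=10: θ=120.2° here. β=16.9, B=20.2. 10·16.9/20.2 = 8.3663 → s = 23.3663
radial distance = base radius + s = 48 + 23.3663 = 71.3663

71.3663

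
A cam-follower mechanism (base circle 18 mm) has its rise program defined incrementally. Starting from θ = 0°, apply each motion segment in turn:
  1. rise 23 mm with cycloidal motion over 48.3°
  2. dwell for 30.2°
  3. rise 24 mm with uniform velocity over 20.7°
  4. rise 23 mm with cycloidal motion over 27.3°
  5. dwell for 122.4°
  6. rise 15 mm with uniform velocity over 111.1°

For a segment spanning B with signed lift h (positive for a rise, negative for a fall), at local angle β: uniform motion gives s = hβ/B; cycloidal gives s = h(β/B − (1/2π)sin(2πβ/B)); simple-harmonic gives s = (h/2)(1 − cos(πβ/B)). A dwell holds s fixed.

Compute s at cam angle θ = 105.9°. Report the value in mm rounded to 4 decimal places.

seg 1 [0°–48.3°] cycloidal, h=23: full span → s += 23 → s = 23.0000
seg 2 [48.3°–78.5°] dwell: s stays 23.0000
seg 3 [78.5°–99.2°] uniform, h=24: full span → s += 24 → s = 47.0000
seg 4 [99.2°–126.5°] cycloidal, h=23: θ=105.9° here. β=6.7, B=27.3. 23·(0.2454 − sin(2π·0.2454)/(2π)) = 1.9856 → s = 48.9856

48.9856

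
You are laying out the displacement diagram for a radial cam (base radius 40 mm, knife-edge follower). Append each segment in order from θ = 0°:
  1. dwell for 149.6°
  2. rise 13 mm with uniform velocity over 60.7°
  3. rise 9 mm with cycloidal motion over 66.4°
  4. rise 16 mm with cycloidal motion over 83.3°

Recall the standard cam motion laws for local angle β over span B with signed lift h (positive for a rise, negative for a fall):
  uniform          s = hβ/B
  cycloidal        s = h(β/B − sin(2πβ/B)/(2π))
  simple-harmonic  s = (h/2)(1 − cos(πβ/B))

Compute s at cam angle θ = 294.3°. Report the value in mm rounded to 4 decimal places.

seg 1 [0°–149.6°] dwell: s stays 0.0000
seg 2 [149.6°–210.3°] uniform, h=13: full span → s += 13 → s = 13.0000
seg 3 [210.3°–276.7°] cycloidal, h=9: full span → s += 9 → s = 22.0000
seg 4 [276.7°–360°] cycloidal, h=16: θ=294.3° here. β=17.6, B=83.3. 16·(0.2113 − sin(2π·0.2113)/(2π)) = 0.9090 → s = 22.9090

22.9090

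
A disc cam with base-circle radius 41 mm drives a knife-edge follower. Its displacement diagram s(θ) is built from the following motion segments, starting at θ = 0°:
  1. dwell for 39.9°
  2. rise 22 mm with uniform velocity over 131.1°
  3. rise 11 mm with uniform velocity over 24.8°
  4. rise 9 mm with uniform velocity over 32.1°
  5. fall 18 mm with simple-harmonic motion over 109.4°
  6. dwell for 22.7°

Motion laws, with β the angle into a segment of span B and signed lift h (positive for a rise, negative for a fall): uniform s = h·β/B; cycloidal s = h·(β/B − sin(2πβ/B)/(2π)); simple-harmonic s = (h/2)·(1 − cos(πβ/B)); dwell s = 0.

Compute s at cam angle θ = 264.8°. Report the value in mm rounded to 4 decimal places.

seg 1 [0°–39.9°] dwell: s stays 0.0000
seg 2 [39.9°–171°] uniform, h=22: full span → s += 22 → s = 22.0000
seg 3 [171°–195.8°] uniform, h=11: full span → s += 11 → s = 33.0000
seg 4 [195.8°–227.9°] uniform, h=9: full span → s += 9 → s = 42.0000
seg 5 [227.9°–337.3°] simple-harmonic, h=-18: θ=264.8° here. β=36.9, B=109.4. -18/2·(1 − cos(π·0.3373)) = -4.5973 → s = 37.4027

37.4027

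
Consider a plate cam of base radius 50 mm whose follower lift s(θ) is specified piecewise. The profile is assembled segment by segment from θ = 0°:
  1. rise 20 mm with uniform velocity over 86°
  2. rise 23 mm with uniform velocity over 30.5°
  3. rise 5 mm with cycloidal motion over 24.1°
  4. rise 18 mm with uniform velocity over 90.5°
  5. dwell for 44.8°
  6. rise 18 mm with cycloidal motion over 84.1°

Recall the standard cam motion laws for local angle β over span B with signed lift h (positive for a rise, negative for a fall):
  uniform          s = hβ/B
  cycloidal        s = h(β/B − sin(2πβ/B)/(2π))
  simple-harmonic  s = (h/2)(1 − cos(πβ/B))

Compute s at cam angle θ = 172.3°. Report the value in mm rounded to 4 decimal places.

seg 1 [0°–86°] uniform, h=20: full span → s += 20 → s = 20.0000
seg 2 [86°–116.5°] uniform, h=23: full span → s += 23 → s = 43.0000
seg 3 [116.5°–140.6°] cycloidal, h=5: full span → s += 5 → s = 48.0000
seg 4 [140.6°–231.1°] uniform, h=18: θ=172.3° here. β=31.7, B=90.5. 18·31.7/90.5 = 6.3050 → s = 54.3050

54.3050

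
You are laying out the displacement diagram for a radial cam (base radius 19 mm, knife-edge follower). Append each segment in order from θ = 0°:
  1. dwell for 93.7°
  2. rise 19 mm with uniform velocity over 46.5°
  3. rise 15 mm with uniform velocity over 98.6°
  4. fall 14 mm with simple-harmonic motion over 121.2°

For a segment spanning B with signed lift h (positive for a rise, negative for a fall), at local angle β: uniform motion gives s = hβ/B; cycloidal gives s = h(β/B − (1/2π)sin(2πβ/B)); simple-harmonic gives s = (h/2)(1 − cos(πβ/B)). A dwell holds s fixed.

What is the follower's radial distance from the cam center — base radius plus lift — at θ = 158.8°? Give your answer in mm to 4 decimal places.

seg 1 [0°–93.7°] dwell: s stays 0.0000
seg 2 [93.7°–140.2°] uniform, h=19: full span → s += 19 → s = 19.0000
seg 3 [140.2°–238.8°] uniform, h=15: θ=158.8° here. β=18.6, B=98.6. 15·18.6/98.6 = 2.8296 → s = 21.8296
radial distance = base radius + s = 19 + 21.8296 = 40.8296

40.8296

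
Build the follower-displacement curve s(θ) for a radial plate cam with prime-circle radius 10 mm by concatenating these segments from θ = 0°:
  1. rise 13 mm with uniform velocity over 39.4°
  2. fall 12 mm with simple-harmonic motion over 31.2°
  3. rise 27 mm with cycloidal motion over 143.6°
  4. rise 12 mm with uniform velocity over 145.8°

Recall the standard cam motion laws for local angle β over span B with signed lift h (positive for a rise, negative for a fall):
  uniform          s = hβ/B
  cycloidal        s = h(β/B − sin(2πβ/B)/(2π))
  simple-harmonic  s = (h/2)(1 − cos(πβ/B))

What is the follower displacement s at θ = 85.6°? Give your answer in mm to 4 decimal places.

seg 1 [0°–39.4°] uniform, h=13: full span → s += 13 → s = 13.0000
seg 2 [39.4°–70.6°] simple-harmonic, h=-12: full span → s += -12 → s = 1.0000
seg 3 [70.6°–214.2°] cycloidal, h=27: θ=85.6° here. β=15, B=143.6. 27·(0.1045 − sin(2π·0.1045)/(2π)) = 0.1982 → s = 1.1982

1.1982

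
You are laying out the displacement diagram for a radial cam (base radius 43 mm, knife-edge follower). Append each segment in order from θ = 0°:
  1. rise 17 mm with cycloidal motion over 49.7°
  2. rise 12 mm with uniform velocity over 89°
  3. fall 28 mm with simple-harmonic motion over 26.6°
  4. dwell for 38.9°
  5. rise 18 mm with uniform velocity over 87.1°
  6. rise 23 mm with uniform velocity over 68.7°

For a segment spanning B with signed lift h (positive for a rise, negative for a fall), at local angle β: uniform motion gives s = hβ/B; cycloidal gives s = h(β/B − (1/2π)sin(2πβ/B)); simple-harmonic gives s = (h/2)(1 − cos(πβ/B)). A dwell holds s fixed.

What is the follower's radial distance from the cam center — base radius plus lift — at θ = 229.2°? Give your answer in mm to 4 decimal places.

seg 1 [0°–49.7°] cycloidal, h=17: full span → s += 17 → s = 17.0000
seg 2 [49.7°–138.7°] uniform, h=12: full span → s += 12 → s = 29.0000
seg 3 [138.7°–165.3°] simple-harmonic, h=-28: full span → s += -28 → s = 1.0000
seg 4 [165.3°–204.2°] dwell: s stays 1.0000
seg 5 [204.2°–291.3°] uniform, h=18: θ=229.2° here. β=25, B=87.1. 18·25/87.1 = 5.1665 → s = 6.1665
radial distance = base radius + s = 43 + 6.1665 = 49.1665

49.1665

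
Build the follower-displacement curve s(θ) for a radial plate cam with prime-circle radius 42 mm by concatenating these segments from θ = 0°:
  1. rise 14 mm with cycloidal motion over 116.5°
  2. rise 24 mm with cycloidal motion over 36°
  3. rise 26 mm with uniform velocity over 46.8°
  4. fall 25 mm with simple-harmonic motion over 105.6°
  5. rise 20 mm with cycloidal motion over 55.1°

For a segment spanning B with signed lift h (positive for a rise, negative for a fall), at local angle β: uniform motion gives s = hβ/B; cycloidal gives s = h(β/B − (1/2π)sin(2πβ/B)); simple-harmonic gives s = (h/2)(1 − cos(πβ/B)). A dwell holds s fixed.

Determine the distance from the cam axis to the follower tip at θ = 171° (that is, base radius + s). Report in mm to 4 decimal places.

seg 1 [0°–116.5°] cycloidal, h=14: full span → s += 14 → s = 14.0000
seg 2 [116.5°–152.5°] cycloidal, h=24: full span → s += 24 → s = 38.0000
seg 3 [152.5°–199.3°] uniform, h=26: θ=171° here. β=18.5, B=46.8. 26·18.5/46.8 = 10.2778 → s = 48.2778
radial distance = base radius + s = 42 + 48.2778 = 90.2778

90.2778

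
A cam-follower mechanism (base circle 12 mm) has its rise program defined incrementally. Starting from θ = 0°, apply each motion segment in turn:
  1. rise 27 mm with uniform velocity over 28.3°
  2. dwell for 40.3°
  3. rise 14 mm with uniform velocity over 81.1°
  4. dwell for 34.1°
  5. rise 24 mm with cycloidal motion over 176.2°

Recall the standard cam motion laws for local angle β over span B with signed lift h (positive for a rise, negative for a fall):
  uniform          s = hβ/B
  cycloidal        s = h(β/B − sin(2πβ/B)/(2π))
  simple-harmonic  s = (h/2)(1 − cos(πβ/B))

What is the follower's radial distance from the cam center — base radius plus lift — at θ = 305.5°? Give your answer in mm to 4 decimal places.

seg 1 [0°–28.3°] uniform, h=27: full span → s += 27 → s = 27.0000
seg 2 [28.3°–68.6°] dwell: s stays 27.0000
seg 3 [68.6°–149.7°] uniform, h=14: full span → s += 14 → s = 41.0000
seg 4 [149.7°–183.8°] dwell: s stays 41.0000
seg 5 [183.8°–360°] cycloidal, h=24: θ=305.5° here. β=121.7, B=176.2. 24·(0.6907 − sin(2π·0.6907)/(2π)) = 20.1342 → s = 61.1342
radial distance = base radius + s = 12 + 61.1342 = 73.1342

73.1342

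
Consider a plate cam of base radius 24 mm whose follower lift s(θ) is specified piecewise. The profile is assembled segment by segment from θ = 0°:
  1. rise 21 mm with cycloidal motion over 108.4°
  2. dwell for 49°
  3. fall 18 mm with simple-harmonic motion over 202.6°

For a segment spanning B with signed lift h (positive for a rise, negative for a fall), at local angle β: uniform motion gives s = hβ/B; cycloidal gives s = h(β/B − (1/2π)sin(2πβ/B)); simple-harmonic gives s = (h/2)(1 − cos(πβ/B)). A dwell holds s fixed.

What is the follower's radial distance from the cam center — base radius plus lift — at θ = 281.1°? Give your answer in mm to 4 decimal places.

seg 1 [0°–108.4°] cycloidal, h=21: full span → s += 21 → s = 21.0000
seg 2 [108.4°–157.4°] dwell: s stays 21.0000
seg 3 [157.4°–360°] simple-harmonic, h=-18: θ=281.1° here. β=123.7, B=202.6. -18/2·(1 − cos(π·0.6106)) = -12.0636 → s = 8.9364
radial distance = base radius + s = 24 + 8.9364 = 32.9364

32.9364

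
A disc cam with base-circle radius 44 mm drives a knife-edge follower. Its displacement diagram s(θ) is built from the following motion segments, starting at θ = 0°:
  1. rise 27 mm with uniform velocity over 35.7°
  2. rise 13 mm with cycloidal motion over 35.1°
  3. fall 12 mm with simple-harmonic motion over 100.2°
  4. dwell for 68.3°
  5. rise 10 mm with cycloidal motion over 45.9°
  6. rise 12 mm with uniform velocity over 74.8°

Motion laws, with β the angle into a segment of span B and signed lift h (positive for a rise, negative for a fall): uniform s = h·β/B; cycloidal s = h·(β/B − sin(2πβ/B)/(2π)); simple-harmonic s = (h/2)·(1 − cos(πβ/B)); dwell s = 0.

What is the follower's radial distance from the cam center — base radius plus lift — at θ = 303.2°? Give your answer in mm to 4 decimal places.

seg 1 [0°–35.7°] uniform, h=27: full span → s += 27 → s = 27.0000
seg 2 [35.7°–70.8°] cycloidal, h=13: full span → s += 13 → s = 40.0000
seg 3 [70.8°–171°] simple-harmonic, h=-12: full span → s += -12 → s = 28.0000
seg 4 [171°–239.3°] dwell: s stays 28.0000
seg 5 [239.3°–285.2°] cycloidal, h=10: full span → s += 10 → s = 38.0000
seg 6 [285.2°–360°] uniform, h=12: θ=303.2° here. β=18, B=74.8. 12·18/74.8 = 2.8877 → s = 40.8877
radial distance = base radius + s = 44 + 40.8877 = 84.8877

84.8877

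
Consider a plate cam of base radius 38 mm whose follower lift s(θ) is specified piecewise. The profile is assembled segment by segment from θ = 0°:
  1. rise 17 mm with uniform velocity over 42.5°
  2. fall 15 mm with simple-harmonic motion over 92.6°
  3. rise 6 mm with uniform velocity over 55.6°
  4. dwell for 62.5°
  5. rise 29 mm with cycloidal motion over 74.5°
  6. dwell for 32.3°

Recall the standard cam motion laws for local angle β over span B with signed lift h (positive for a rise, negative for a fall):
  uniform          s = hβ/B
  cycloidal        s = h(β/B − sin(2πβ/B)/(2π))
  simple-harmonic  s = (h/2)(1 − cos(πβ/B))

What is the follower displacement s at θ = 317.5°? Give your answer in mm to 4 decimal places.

seg 1 [0°–42.5°] uniform, h=17: full span → s += 17 → s = 17.0000
seg 2 [42.5°–135.1°] simple-harmonic, h=-15: full span → s += -15 → s = 2.0000
seg 3 [135.1°–190.7°] uniform, h=6: full span → s += 6 → s = 8.0000
seg 4 [190.7°–253.2°] dwell: s stays 8.0000
seg 5 [253.2°–327.7°] cycloidal, h=29: θ=317.5° here. β=64.3, B=74.5. 29·(0.8631 − sin(2π·0.8631)/(2π)) = 28.5281 → s = 36.5281

36.5281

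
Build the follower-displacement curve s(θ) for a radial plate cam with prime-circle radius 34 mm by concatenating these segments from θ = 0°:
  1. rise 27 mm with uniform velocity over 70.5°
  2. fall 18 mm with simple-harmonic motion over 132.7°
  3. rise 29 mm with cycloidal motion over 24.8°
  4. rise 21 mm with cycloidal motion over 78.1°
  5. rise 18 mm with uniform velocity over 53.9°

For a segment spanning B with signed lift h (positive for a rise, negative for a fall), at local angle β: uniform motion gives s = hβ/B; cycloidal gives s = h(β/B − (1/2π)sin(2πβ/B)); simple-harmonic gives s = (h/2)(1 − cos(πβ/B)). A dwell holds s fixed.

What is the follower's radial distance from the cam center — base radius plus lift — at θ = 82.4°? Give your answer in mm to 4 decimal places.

seg 1 [0°–70.5°] uniform, h=27: full span → s += 27 → s = 27.0000
seg 2 [70.5°–203.2°] simple-harmonic, h=-18: θ=82.4° here. β=11.9, B=132.7. -18/2·(1 − cos(π·0.0897)) = -0.3548 → s = 26.6452
radial distance = base radius + s = 34 + 26.6452 = 60.6452

60.6452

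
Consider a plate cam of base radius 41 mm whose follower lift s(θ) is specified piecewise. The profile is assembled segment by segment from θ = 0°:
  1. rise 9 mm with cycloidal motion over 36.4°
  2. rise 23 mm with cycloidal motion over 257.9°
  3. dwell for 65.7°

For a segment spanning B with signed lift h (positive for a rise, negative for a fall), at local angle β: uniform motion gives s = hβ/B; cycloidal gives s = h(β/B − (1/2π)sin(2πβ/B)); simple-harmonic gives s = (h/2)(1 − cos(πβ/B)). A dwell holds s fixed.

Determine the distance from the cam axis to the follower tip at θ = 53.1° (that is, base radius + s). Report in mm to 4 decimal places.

seg 1 [0°–36.4°] cycloidal, h=9: full span → s += 9 → s = 9.0000
seg 2 [36.4°–294.3°] cycloidal, h=23: θ=53.1° here. β=16.7, B=257.9. 23·(0.0648 − sin(2π·0.0648)/(2π)) = 0.0408 → s = 9.0408
radial distance = base radius + s = 41 + 9.0408 = 50.0408

50.0408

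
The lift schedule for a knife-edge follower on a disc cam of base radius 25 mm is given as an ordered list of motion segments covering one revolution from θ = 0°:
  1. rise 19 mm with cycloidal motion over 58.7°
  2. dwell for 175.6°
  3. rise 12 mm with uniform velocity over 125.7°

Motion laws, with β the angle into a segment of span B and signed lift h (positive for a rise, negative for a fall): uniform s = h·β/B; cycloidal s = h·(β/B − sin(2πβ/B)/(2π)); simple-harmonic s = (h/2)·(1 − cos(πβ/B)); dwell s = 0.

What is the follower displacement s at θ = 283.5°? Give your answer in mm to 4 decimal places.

seg 1 [0°–58.7°] cycloidal, h=19: full span → s += 19 → s = 19.0000
seg 2 [58.7°–234.3°] dwell: s stays 19.0000
seg 3 [234.3°–360°] uniform, h=12: θ=283.5° here. β=49.2, B=125.7. 12·49.2/125.7 = 4.6969 → s = 23.6969

23.6969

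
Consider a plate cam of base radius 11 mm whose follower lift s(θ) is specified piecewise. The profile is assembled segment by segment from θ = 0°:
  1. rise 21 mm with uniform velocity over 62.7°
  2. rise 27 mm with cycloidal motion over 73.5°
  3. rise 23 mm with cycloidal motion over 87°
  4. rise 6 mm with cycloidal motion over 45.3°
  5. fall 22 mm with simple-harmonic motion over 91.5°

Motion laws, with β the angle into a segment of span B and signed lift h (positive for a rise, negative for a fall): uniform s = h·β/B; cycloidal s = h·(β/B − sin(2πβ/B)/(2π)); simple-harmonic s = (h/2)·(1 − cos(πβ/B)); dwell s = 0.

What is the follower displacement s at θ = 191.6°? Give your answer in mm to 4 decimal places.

seg 1 [0°–62.7°] uniform, h=21: full span → s += 21 → s = 21.0000
seg 2 [62.7°–136.2°] cycloidal, h=27: full span → s += 27 → s = 48.0000
seg 3 [136.2°–223.2°] cycloidal, h=23: θ=191.6° here. β=55.4, B=87. 23·(0.6368 − sin(2π·0.6368)/(2π)) = 17.4187 → s = 65.4187

65.4187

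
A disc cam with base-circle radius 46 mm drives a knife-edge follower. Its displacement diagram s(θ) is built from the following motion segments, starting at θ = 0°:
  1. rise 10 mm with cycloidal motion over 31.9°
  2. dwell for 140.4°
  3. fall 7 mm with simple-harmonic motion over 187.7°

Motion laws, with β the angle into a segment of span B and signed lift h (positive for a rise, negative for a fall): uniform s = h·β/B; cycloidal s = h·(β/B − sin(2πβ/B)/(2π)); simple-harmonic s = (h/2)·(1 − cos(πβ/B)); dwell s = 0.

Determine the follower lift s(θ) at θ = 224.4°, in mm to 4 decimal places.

seg 1 [0°–31.9°] cycloidal, h=10: full span → s += 10 → s = 10.0000
seg 2 [31.9°–172.3°] dwell: s stays 10.0000
seg 3 [172.3°–360°] simple-harmonic, h=-7: θ=224.4° here. β=52.1, B=187.7. -7/2·(1 − cos(π·0.2776)) = -1.2485 → s = 8.7515

8.7515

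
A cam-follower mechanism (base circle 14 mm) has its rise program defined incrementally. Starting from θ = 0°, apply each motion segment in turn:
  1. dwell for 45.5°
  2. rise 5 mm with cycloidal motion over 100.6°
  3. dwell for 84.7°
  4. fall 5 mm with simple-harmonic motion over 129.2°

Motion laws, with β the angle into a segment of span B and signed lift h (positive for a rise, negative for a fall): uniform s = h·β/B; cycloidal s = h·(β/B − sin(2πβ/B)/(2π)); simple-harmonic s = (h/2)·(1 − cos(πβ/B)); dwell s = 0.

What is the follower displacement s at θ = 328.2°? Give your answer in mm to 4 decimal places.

seg 1 [0°–45.5°] dwell: s stays 0.0000
seg 2 [45.5°–146.1°] cycloidal, h=5: full span → s += 5 → s = 5.0000
seg 3 [146.1°–230.8°] dwell: s stays 5.0000
seg 4 [230.8°–360°] simple-harmonic, h=-5: θ=328.2° here. β=97.4, B=129.2. -5/2·(1 − cos(π·0.7539)) = -4.2891 → s = 0.7109

0.7109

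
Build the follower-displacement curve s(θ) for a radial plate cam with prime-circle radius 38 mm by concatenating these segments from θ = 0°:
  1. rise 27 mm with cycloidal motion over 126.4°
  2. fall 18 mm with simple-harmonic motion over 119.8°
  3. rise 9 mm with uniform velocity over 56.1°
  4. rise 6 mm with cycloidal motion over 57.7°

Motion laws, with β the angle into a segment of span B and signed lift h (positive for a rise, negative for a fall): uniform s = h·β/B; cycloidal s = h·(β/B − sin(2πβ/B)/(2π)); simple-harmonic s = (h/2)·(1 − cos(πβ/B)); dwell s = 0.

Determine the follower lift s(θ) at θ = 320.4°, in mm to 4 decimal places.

seg 1 [0°–126.4°] cycloidal, h=27: full span → s += 27 → s = 27.0000
seg 2 [126.4°–246.2°] simple-harmonic, h=-18: full span → s += -18 → s = 9.0000
seg 3 [246.2°–302.3°] uniform, h=9: full span → s += 9 → s = 18.0000
seg 4 [302.3°–360°] cycloidal, h=6: θ=320.4° here. β=18.1, B=57.7. 6·(0.3137 − sin(2π·0.3137)/(2π)) = 1.0027 → s = 19.0027

19.0027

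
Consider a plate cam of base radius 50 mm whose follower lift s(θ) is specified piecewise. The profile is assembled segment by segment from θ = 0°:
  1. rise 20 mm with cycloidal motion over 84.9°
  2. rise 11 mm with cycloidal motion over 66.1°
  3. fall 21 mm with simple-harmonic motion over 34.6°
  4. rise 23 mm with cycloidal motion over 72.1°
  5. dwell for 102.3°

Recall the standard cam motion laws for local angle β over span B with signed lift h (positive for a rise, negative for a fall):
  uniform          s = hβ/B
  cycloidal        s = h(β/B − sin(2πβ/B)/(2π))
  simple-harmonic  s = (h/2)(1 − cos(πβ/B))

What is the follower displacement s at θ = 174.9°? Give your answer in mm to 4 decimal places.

seg 1 [0°–84.9°] cycloidal, h=20: full span → s += 20 → s = 20.0000
seg 2 [84.9°–151°] cycloidal, h=11: full span → s += 11 → s = 31.0000
seg 3 [151°–185.6°] simple-harmonic, h=-21: θ=174.9° here. β=23.9, B=34.6. -21/2·(1 − cos(π·0.6908)) = -16.4224 → s = 14.5776

14.5776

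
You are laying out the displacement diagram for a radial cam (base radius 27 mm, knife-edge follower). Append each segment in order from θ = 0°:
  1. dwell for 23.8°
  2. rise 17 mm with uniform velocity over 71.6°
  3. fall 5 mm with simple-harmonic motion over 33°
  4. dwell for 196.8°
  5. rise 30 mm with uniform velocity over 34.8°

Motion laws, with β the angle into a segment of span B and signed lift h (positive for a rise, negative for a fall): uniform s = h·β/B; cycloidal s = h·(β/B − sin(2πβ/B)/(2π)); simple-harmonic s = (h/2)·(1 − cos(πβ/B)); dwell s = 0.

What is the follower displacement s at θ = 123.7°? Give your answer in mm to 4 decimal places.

seg 1 [0°–23.8°] dwell: s stays 0.0000
seg 2 [23.8°–95.4°] uniform, h=17: full span → s += 17 → s = 17.0000
seg 3 [95.4°–128.4°] simple-harmonic, h=-5: θ=123.7° here. β=28.3, B=33. -5/2·(1 − cos(π·0.8576)) = -4.7539 → s = 12.2461

12.2461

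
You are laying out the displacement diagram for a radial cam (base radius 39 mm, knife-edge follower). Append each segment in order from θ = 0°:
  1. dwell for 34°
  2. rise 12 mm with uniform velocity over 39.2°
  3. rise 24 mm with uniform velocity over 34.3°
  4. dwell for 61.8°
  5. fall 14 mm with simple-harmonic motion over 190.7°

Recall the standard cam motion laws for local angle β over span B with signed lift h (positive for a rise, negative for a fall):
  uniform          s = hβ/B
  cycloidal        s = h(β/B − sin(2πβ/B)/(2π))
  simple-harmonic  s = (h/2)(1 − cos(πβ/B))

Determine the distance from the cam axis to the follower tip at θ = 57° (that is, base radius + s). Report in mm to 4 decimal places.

seg 1 [0°–34°] dwell: s stays 0.0000
seg 2 [34°–73.2°] uniform, h=12: θ=57° here. β=23, B=39.2. 12·23/39.2 = 7.0408 → s = 7.0408
radial distance = base radius + s = 39 + 7.0408 = 46.0408

46.0408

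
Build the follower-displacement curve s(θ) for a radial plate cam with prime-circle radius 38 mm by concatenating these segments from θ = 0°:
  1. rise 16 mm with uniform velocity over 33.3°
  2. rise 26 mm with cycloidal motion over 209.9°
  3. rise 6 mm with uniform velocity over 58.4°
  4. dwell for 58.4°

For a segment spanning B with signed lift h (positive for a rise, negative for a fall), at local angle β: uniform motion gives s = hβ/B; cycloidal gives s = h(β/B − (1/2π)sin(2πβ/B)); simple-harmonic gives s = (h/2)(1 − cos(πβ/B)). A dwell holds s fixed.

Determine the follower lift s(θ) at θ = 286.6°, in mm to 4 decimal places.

seg 1 [0°–33.3°] uniform, h=16: full span → s += 16 → s = 16.0000
seg 2 [33.3°–243.2°] cycloidal, h=26: full span → s += 26 → s = 42.0000
seg 3 [243.2°–301.6°] uniform, h=6: θ=286.6° here. β=43.4, B=58.4. 6·43.4/58.4 = 4.4589 → s = 46.4589

46.4589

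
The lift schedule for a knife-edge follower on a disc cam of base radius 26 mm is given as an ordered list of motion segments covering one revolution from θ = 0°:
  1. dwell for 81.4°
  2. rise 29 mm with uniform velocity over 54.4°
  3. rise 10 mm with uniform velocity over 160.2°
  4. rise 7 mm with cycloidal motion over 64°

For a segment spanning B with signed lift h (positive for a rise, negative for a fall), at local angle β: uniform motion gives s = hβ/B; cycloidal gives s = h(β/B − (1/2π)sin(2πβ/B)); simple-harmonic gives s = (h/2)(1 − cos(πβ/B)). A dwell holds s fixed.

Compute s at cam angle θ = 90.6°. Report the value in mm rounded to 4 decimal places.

seg 1 [0°–81.4°] dwell: s stays 0.0000
seg 2 [81.4°–135.8°] uniform, h=29: θ=90.6° here. β=9.2, B=54.4. 29·9.2/54.4 = 4.9044 → s = 4.9044

4.9044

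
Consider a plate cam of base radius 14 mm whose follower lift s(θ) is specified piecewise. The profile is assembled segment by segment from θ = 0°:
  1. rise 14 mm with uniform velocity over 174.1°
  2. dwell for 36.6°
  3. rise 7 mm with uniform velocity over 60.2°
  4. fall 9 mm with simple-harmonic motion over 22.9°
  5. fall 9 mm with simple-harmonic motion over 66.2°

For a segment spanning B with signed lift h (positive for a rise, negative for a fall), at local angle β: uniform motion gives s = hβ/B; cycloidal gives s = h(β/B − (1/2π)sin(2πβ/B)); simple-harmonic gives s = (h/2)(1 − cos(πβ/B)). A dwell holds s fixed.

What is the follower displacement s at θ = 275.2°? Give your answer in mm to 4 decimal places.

seg 1 [0°–174.1°] uniform, h=14: full span → s += 14 → s = 14.0000
seg 2 [174.1°–210.7°] dwell: s stays 14.0000
seg 3 [210.7°–270.9°] uniform, h=7: full span → s += 7 → s = 21.0000
seg 4 [270.9°–293.8°] simple-harmonic, h=-9: θ=275.2° here. β=4.3, B=22.9. -9/2·(1 − cos(π·0.1878)) = -0.7605 → s = 20.2395

20.2395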